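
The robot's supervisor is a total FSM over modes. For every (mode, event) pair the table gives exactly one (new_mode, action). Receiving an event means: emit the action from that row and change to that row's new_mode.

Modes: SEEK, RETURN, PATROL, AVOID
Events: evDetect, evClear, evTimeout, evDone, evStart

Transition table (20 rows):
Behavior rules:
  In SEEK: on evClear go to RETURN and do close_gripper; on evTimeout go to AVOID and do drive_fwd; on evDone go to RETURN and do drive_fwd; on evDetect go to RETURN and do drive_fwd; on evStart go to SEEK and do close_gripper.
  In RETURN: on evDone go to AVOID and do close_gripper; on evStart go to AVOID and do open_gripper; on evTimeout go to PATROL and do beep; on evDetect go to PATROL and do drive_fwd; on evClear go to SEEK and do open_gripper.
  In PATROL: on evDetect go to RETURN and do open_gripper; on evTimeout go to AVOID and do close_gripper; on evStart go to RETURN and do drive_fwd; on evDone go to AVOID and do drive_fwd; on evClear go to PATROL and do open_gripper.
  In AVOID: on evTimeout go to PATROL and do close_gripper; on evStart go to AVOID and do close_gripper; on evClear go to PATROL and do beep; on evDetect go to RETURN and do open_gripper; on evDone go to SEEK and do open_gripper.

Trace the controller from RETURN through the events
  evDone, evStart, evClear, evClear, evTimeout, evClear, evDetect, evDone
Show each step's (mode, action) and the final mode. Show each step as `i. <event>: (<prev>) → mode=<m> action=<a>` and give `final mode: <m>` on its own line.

final mode: AVOID

1. evDone: (RETURN) → mode=AVOID action=close_gripper
2. evStart: (AVOID) → mode=AVOID action=close_gripper
3. evClear: (AVOID) → mode=PATROL action=beep
4. evClear: (PATROL) → mode=PATROL action=open_gripper
5. evTimeout: (PATROL) → mode=AVOID action=close_gripper
6. evClear: (AVOID) → mode=PATROL action=beep
7. evDetect: (PATROL) → mode=RETURN action=open_gripper
8. evDone: (RETURN) → mode=AVOID action=close_gripper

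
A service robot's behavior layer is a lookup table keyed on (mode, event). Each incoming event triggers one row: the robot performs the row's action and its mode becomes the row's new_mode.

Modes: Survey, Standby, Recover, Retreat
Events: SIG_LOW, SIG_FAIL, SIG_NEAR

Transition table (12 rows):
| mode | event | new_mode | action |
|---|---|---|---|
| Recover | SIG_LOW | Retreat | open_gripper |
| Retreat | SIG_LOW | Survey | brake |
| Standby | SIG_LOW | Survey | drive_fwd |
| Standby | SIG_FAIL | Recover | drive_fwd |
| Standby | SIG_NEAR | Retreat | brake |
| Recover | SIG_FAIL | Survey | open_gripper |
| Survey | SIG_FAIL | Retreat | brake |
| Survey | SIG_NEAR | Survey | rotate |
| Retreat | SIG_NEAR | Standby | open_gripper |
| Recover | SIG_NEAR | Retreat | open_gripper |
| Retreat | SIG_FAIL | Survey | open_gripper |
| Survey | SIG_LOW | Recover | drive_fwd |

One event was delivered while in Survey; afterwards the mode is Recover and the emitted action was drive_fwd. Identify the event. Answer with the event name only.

try SIG_LOW: (Survey, SIG_LOW) → (Recover, drive_fwd)  ← matches
try SIG_FAIL: (Survey, SIG_FAIL) → (Retreat, brake)
try SIG_NEAR: (Survey, SIG_NEAR) → (Survey, rotate)

SIG_LOW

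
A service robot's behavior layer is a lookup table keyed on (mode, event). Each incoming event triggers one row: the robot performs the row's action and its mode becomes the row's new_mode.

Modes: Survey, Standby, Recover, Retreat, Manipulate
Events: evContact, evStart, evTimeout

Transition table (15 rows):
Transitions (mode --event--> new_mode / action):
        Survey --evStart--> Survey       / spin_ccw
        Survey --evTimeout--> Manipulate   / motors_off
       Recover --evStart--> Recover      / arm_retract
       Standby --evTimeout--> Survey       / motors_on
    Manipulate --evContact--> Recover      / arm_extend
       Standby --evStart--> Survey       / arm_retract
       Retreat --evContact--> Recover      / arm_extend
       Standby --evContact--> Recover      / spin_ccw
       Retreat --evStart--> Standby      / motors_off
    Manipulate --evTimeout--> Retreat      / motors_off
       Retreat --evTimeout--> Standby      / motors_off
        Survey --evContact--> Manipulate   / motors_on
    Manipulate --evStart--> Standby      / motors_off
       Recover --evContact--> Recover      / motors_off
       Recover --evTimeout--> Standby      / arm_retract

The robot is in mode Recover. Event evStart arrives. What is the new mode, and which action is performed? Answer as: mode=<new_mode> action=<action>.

mode=Recover action=arm_retract

current mode = Recover; filter table to that mode:
  (Recover, evStart) → (Recover, arm_retract)  ← event matches
  (Recover, evContact) → (Recover, motors_off)
  (Recover, evTimeout) → (Standby, arm_retract)
event = evStart selects (Recover, arm_retract)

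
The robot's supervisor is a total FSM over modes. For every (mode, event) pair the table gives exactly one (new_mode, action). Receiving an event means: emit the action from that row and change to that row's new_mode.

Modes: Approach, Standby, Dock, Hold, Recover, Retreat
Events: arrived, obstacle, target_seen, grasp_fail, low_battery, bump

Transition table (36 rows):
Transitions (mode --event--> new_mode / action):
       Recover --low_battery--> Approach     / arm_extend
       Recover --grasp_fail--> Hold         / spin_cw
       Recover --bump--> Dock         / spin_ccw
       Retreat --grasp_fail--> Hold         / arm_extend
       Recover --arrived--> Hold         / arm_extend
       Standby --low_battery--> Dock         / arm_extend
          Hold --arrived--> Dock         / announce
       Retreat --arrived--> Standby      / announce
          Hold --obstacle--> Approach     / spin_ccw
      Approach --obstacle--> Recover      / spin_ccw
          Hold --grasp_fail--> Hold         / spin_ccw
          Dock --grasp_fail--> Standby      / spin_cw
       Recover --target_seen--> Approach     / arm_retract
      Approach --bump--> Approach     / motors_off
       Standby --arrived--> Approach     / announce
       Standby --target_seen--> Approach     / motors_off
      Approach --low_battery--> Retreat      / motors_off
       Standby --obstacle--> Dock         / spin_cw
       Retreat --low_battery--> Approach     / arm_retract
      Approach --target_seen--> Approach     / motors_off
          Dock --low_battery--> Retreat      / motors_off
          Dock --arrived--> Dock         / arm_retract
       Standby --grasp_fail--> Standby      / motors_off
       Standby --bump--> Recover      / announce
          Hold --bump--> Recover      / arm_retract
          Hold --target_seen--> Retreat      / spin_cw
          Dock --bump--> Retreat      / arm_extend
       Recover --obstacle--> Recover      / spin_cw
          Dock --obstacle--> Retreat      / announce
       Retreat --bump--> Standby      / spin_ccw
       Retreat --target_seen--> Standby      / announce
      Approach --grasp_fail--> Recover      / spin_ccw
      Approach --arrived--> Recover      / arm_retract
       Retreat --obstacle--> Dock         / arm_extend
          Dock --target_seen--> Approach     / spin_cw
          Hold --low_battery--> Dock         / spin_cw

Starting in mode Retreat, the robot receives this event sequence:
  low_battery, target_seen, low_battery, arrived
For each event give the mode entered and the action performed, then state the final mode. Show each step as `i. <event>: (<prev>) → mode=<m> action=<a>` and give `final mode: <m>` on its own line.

1. low_battery: (Retreat) → mode=Approach action=arm_retract
2. target_seen: (Approach) → mode=Approach action=motors_off
3. low_battery: (Approach) → mode=Retreat action=motors_off
4. arrived: (Retreat) → mode=Standby action=announce

final mode: Standby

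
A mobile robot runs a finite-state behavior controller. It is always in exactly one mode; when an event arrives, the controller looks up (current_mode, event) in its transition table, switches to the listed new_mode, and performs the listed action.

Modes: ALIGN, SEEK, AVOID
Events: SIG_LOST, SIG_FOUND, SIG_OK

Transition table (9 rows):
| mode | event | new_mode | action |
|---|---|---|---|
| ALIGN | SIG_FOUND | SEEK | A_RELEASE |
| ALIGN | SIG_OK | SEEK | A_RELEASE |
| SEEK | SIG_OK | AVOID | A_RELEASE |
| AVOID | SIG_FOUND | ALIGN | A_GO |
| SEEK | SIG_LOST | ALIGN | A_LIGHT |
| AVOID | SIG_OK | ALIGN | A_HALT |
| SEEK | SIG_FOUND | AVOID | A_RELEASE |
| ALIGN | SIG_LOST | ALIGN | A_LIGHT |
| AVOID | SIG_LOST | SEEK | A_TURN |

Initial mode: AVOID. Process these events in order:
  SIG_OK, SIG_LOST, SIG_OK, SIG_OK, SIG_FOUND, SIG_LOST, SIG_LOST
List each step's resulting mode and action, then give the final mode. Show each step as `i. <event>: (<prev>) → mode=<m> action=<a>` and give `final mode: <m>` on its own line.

final mode: ALIGN

1. SIG_OK: (AVOID) → mode=ALIGN action=A_HALT
2. SIG_LOST: (ALIGN) → mode=ALIGN action=A_LIGHT
3. SIG_OK: (ALIGN) → mode=SEEK action=A_RELEASE
4. SIG_OK: (SEEK) → mode=AVOID action=A_RELEASE
5. SIG_FOUND: (AVOID) → mode=ALIGN action=A_GO
6. SIG_LOST: (ALIGN) → mode=ALIGN action=A_LIGHT
7. SIG_LOST: (ALIGN) → mode=ALIGN action=A_LIGHT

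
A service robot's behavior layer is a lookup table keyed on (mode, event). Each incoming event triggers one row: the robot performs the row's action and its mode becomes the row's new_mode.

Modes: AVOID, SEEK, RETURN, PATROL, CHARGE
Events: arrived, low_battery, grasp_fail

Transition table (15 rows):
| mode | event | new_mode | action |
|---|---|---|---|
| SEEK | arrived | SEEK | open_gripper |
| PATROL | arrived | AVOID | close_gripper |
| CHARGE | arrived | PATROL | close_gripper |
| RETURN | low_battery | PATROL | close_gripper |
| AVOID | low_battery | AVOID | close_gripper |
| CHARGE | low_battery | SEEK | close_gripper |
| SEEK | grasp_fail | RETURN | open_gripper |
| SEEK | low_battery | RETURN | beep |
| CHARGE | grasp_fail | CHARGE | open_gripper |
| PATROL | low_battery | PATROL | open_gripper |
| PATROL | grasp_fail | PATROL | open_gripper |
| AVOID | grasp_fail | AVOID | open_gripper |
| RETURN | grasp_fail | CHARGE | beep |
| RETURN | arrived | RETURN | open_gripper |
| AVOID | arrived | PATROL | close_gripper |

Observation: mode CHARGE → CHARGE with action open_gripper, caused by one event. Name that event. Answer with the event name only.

grasp_fail

try arrived: (CHARGE, arrived) → (PATROL, close_gripper)
try low_battery: (CHARGE, low_battery) → (SEEK, close_gripper)
try grasp_fail: (CHARGE, grasp_fail) → (CHARGE, open_gripper)  ← matches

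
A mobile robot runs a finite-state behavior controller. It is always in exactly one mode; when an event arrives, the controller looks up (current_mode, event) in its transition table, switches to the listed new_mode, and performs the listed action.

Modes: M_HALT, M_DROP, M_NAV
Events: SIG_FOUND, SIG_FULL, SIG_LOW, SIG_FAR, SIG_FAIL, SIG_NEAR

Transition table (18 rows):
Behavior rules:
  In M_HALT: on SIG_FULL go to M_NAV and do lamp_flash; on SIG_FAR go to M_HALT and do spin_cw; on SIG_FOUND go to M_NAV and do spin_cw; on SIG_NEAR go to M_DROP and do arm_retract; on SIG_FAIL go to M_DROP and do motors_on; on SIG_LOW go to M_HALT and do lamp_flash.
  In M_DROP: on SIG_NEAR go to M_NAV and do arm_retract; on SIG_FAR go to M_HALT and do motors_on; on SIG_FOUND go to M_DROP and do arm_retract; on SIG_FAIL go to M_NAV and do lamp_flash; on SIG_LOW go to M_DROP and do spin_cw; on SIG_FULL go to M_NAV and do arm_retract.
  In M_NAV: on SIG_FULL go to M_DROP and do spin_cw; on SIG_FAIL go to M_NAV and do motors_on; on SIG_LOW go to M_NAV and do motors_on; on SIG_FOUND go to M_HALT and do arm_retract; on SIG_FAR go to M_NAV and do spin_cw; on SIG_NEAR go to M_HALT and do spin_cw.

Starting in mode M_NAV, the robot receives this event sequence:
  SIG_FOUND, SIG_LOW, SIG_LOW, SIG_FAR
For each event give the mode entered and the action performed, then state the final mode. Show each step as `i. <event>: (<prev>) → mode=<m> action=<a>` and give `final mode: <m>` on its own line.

final mode: M_HALT

1. SIG_FOUND: (M_NAV) → mode=M_HALT action=arm_retract
2. SIG_LOW: (M_HALT) → mode=M_HALT action=lamp_flash
3. SIG_LOW: (M_HALT) → mode=M_HALT action=lamp_flash
4. SIG_FAR: (M_HALT) → mode=M_HALT action=spin_cw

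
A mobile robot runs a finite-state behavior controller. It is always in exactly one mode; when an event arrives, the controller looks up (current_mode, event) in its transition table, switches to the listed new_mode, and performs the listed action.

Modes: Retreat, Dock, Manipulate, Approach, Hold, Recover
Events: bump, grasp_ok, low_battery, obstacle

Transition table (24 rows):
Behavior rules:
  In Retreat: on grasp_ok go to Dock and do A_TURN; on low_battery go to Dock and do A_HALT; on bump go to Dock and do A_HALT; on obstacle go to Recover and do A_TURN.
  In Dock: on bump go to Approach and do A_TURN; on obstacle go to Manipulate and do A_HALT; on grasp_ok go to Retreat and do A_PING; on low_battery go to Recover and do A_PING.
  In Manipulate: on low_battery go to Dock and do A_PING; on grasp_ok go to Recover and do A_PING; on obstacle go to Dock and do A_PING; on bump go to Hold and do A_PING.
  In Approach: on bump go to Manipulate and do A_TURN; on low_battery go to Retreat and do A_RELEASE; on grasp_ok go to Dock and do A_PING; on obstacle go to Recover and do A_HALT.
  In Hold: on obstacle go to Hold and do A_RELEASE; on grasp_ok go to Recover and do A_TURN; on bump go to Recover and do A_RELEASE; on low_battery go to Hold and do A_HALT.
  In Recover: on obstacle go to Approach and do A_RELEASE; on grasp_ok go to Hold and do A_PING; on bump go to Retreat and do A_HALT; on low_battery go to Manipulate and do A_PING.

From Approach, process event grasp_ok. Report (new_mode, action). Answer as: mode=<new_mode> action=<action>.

current mode = Approach; filter table to that mode:
  (Approach, bump) → (Manipulate, A_TURN)
  (Approach, low_battery) → (Retreat, A_RELEASE)
  (Approach, grasp_ok) → (Dock, A_PING)  ← event matches
  (Approach, obstacle) → (Recover, A_HALT)
event = grasp_ok selects (Dock, A_PING)

mode=Dock action=A_PING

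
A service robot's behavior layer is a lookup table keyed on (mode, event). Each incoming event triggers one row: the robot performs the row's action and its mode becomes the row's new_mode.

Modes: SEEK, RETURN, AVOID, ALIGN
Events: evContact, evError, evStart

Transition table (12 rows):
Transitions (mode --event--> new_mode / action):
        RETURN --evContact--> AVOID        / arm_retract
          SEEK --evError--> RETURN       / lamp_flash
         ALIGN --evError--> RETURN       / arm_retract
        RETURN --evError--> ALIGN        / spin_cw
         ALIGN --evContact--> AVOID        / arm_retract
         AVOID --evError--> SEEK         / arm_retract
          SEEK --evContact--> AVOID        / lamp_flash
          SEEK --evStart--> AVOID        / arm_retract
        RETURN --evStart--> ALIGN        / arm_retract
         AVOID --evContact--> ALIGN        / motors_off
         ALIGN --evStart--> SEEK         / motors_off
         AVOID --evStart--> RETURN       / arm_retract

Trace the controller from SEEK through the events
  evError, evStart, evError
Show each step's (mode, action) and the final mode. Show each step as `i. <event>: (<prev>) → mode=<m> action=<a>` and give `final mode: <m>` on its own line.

final mode: RETURN

1. evError: (SEEK) → mode=RETURN action=lamp_flash
2. evStart: (RETURN) → mode=ALIGN action=arm_retract
3. evError: (ALIGN) → mode=RETURN action=arm_retract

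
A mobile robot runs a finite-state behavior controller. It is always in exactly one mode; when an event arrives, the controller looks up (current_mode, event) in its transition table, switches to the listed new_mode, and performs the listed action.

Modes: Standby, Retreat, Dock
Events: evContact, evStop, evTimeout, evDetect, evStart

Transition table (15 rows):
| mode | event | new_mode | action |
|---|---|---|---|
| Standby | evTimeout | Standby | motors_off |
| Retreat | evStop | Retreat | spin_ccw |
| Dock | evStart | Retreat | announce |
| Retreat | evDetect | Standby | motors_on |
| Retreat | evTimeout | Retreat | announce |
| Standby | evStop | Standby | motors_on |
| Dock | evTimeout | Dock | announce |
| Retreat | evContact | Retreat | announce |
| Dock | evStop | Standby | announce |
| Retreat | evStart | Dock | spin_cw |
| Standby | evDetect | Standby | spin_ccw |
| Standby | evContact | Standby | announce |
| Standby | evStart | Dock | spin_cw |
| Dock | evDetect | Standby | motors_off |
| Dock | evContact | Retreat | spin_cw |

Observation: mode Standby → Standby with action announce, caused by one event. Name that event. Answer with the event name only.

evContact

try evContact: (Standby, evContact) → (Standby, announce)  ← matches
try evStop: (Standby, evStop) → (Standby, motors_on)
try evTimeout: (Standby, evTimeout) → (Standby, motors_off)
try evDetect: (Standby, evDetect) → (Standby, spin_ccw)
try evStart: (Standby, evStart) → (Dock, spin_cw)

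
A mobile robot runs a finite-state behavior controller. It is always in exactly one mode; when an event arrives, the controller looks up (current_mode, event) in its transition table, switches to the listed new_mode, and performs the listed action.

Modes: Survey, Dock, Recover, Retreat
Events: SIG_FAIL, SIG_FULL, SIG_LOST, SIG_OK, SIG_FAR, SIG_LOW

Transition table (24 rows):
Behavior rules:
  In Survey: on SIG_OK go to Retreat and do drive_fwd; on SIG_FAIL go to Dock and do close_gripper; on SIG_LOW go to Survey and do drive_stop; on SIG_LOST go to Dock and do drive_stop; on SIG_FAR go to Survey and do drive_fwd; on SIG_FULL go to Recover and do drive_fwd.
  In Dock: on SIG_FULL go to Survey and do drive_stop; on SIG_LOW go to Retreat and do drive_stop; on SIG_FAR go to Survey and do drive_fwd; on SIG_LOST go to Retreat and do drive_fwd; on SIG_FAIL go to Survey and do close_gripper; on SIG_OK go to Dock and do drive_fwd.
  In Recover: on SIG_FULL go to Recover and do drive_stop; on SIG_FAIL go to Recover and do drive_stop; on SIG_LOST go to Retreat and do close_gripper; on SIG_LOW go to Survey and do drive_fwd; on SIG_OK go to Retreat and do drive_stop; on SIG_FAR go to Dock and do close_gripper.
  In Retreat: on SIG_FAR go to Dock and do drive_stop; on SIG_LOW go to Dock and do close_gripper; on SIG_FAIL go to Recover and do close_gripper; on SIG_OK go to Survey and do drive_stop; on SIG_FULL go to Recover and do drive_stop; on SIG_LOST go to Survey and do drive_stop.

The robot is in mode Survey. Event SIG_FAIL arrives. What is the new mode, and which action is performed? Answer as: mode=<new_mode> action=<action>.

current mode = Survey; filter table to that mode:
  (Survey, SIG_OK) → (Retreat, drive_fwd)
  (Survey, SIG_FAIL) → (Dock, close_gripper)  ← event matches
  (Survey, SIG_LOW) → (Survey, drive_stop)
  (Survey, SIG_LOST) → (Dock, drive_stop)
  (Survey, SIG_FAR) → (Survey, drive_fwd)
  (Survey, SIG_FULL) → (Recover, drive_fwd)
event = SIG_FAIL selects (Dock, close_gripper)

mode=Dock action=close_gripper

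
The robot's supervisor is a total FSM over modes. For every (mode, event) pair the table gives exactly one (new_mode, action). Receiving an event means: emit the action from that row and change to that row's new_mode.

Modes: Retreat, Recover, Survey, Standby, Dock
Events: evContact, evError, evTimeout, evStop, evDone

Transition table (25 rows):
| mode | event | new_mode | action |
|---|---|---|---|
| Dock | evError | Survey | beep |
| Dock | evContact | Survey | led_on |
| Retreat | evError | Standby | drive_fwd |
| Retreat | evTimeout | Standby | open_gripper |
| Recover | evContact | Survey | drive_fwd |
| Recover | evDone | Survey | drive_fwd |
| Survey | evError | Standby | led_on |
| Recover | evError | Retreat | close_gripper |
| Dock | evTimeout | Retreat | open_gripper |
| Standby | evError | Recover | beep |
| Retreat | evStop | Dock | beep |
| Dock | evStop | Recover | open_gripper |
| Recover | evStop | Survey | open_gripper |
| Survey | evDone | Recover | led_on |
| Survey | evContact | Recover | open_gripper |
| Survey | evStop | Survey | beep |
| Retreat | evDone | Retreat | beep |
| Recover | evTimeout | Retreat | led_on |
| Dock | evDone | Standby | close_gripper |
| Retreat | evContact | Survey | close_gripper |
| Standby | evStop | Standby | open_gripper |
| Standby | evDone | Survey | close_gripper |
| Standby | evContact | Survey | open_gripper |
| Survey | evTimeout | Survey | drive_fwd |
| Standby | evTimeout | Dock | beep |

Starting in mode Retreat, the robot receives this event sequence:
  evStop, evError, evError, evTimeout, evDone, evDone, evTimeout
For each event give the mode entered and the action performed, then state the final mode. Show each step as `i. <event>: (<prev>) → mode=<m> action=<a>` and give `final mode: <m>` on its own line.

1. evStop: (Retreat) → mode=Dock action=beep
2. evError: (Dock) → mode=Survey action=beep
3. evError: (Survey) → mode=Standby action=led_on
4. evTimeout: (Standby) → mode=Dock action=beep
5. evDone: (Dock) → mode=Standby action=close_gripper
6. evDone: (Standby) → mode=Survey action=close_gripper
7. evTimeout: (Survey) → mode=Survey action=drive_fwd

final mode: Survey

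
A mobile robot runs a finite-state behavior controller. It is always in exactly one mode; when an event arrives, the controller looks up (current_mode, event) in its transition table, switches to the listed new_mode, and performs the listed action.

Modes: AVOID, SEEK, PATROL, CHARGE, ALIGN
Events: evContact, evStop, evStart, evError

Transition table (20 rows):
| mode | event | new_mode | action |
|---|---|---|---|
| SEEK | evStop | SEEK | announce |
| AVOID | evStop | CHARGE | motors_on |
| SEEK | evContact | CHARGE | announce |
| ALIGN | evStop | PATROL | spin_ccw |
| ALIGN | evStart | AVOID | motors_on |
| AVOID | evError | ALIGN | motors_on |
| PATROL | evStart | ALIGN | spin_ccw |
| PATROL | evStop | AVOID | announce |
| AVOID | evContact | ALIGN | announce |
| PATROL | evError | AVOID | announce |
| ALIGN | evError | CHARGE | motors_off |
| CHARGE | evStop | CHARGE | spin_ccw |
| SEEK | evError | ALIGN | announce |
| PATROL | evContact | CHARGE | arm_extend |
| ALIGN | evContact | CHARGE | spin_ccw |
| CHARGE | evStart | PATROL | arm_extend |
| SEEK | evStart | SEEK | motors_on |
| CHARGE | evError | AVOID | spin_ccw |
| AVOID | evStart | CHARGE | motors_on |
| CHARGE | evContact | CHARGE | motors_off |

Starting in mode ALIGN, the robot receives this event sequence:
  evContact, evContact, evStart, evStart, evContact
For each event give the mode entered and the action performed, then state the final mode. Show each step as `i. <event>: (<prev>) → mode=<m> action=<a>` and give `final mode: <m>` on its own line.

final mode: CHARGE

1. evContact: (ALIGN) → mode=CHARGE action=spin_ccw
2. evContact: (CHARGE) → mode=CHARGE action=motors_off
3. evStart: (CHARGE) → mode=PATROL action=arm_extend
4. evStart: (PATROL) → mode=ALIGN action=spin_ccw
5. evContact: (ALIGN) → mode=CHARGE action=spin_ccw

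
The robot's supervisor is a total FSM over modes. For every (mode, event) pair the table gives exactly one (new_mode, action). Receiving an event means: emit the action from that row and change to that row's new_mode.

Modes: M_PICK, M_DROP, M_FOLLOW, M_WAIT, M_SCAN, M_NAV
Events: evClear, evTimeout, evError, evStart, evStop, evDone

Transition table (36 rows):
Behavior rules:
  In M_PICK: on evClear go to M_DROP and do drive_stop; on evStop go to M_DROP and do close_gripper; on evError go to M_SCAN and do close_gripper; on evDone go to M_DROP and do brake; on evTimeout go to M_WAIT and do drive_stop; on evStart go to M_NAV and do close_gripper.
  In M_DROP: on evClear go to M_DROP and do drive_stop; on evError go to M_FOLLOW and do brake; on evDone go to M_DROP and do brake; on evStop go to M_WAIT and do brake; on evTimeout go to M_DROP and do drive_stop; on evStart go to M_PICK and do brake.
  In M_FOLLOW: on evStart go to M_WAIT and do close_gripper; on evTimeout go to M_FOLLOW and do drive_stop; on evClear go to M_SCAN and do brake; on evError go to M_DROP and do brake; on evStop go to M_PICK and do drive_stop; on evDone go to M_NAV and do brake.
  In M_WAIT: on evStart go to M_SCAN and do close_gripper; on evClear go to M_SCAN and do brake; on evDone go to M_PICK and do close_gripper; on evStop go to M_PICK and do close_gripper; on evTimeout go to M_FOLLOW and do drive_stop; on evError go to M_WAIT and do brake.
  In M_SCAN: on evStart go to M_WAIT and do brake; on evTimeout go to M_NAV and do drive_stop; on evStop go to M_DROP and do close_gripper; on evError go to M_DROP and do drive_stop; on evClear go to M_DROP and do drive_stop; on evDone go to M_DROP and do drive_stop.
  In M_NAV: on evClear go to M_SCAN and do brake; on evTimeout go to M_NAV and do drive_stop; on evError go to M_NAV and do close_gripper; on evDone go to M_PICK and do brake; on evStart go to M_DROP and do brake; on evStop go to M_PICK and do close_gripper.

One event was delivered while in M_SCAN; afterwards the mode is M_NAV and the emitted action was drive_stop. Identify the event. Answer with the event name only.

evTimeout

try evClear: (M_SCAN, evClear) → (M_DROP, drive_stop)
try evTimeout: (M_SCAN, evTimeout) → (M_NAV, drive_stop)  ← matches
try evError: (M_SCAN, evError) → (M_DROP, drive_stop)
try evStart: (M_SCAN, evStart) → (M_WAIT, brake)
try evStop: (M_SCAN, evStop) → (M_DROP, close_gripper)
try evDone: (M_SCAN, evDone) → (M_DROP, drive_stop)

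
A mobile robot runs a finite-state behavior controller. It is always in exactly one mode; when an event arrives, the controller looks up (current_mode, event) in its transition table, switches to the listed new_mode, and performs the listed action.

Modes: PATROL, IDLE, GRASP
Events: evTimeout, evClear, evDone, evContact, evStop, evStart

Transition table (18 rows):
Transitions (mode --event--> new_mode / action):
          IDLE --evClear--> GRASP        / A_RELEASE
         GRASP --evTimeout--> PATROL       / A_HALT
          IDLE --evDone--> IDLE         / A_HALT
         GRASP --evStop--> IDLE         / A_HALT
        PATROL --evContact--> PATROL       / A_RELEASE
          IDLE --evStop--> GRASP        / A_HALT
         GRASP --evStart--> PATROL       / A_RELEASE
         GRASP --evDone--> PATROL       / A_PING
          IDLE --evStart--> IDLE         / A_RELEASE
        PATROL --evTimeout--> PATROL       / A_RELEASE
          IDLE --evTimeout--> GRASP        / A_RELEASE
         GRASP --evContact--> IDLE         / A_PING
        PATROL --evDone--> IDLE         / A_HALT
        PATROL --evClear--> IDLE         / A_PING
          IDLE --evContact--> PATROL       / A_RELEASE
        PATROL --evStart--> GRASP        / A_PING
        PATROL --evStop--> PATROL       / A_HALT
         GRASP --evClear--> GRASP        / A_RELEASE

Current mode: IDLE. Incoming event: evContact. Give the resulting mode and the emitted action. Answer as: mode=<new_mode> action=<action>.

current mode = IDLE; filter table to that mode:
  (IDLE, evClear) → (GRASP, A_RELEASE)
  (IDLE, evDone) → (IDLE, A_HALT)
  (IDLE, evStop) → (GRASP, A_HALT)
  (IDLE, evStart) → (IDLE, A_RELEASE)
  (IDLE, evTimeout) → (GRASP, A_RELEASE)
  (IDLE, evContact) → (PATROL, A_RELEASE)  ← event matches
event = evContact selects (PATROL, A_RELEASE)

mode=PATROL action=A_RELEASE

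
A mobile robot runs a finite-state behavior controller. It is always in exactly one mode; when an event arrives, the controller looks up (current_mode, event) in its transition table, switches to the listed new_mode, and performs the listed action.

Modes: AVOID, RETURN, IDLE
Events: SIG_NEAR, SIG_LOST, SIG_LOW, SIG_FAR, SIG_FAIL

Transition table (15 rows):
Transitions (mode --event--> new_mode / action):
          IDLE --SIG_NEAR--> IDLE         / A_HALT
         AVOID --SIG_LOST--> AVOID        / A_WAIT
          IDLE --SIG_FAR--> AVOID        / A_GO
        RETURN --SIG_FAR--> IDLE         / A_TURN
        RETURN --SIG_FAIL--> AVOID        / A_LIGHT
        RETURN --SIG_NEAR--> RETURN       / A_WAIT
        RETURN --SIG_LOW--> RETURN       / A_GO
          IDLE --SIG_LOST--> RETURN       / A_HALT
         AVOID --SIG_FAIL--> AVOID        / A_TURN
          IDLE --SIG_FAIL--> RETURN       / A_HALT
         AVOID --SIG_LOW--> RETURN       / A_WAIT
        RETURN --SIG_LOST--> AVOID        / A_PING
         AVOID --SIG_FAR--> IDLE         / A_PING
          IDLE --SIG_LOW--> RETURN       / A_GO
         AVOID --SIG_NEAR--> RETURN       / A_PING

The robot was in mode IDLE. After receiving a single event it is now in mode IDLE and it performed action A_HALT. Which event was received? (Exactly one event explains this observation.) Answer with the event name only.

SIG_NEAR

try SIG_NEAR: (IDLE, SIG_NEAR) → (IDLE, A_HALT)  ← matches
try SIG_LOST: (IDLE, SIG_LOST) → (RETURN, A_HALT)
try SIG_LOW: (IDLE, SIG_LOW) → (RETURN, A_GO)
try SIG_FAR: (IDLE, SIG_FAR) → (AVOID, A_GO)
try SIG_FAIL: (IDLE, SIG_FAIL) → (RETURN, A_HALT)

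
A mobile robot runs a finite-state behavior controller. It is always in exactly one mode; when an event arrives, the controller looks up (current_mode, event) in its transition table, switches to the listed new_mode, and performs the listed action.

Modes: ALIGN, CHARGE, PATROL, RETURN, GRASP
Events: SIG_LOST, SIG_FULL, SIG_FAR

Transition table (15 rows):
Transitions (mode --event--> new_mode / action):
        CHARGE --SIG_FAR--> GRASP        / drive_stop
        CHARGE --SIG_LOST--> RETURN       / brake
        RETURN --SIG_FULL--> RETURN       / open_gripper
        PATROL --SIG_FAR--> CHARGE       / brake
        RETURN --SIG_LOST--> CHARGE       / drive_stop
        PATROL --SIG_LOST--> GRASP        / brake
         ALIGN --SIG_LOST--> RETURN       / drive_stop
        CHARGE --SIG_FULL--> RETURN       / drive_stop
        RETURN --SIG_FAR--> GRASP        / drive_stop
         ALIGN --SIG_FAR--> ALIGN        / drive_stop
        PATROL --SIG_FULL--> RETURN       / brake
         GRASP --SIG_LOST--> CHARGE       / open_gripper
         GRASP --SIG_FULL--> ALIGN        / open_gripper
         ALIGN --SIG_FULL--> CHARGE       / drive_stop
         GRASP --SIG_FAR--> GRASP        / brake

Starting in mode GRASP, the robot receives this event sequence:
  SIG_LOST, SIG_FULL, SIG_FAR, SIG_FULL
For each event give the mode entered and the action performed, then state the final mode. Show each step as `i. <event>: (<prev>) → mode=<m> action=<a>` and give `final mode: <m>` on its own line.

1. SIG_LOST: (GRASP) → mode=CHARGE action=open_gripper
2. SIG_FULL: (CHARGE) → mode=RETURN action=drive_stop
3. SIG_FAR: (RETURN) → mode=GRASP action=drive_stop
4. SIG_FULL: (GRASP) → mode=ALIGN action=open_gripper

final mode: ALIGN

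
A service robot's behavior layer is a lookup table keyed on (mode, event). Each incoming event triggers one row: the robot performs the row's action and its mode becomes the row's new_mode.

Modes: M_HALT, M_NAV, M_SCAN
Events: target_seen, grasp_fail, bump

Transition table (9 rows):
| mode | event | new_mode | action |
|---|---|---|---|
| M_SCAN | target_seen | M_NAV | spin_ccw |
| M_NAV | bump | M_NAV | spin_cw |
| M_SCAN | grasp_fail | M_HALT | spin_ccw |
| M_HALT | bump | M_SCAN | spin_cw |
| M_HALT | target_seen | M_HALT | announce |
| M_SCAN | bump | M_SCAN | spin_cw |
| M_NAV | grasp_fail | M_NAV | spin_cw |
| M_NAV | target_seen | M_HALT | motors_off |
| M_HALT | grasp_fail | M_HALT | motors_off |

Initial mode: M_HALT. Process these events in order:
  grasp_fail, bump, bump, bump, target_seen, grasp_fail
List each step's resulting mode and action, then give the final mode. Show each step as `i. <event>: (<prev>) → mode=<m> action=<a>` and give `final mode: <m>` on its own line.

1. grasp_fail: (M_HALT) → mode=M_HALT action=motors_off
2. bump: (M_HALT) → mode=M_SCAN action=spin_cw
3. bump: (M_SCAN) → mode=M_SCAN action=spin_cw
4. bump: (M_SCAN) → mode=M_SCAN action=spin_cw
5. target_seen: (M_SCAN) → mode=M_NAV action=spin_ccw
6. grasp_fail: (M_NAV) → mode=M_NAV action=spin_cw

final mode: M_NAV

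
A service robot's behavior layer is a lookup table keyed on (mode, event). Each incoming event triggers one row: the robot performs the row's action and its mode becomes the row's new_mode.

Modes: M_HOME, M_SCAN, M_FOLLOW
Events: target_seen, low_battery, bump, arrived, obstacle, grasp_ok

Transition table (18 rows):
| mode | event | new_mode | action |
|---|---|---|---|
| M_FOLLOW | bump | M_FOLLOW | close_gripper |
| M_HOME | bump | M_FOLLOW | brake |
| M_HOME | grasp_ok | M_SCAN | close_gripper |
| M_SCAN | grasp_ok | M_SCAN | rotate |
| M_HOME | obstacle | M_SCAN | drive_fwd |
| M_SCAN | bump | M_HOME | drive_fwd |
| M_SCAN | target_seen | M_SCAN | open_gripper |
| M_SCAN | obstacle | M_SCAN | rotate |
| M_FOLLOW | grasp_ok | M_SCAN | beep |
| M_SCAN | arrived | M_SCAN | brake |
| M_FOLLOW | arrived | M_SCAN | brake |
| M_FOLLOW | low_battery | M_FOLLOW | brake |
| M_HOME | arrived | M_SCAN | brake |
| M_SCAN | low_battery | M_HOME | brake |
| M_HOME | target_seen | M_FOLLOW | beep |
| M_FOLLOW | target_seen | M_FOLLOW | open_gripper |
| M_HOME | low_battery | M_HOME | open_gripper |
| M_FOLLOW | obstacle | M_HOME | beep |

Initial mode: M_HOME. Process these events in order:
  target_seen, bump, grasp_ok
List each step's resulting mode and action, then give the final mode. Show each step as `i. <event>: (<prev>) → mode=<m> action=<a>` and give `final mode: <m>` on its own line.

final mode: M_SCAN

1. target_seen: (M_HOME) → mode=M_FOLLOW action=beep
2. bump: (M_FOLLOW) → mode=M_FOLLOW action=close_gripper
3. grasp_ok: (M_FOLLOW) → mode=M_SCAN action=beep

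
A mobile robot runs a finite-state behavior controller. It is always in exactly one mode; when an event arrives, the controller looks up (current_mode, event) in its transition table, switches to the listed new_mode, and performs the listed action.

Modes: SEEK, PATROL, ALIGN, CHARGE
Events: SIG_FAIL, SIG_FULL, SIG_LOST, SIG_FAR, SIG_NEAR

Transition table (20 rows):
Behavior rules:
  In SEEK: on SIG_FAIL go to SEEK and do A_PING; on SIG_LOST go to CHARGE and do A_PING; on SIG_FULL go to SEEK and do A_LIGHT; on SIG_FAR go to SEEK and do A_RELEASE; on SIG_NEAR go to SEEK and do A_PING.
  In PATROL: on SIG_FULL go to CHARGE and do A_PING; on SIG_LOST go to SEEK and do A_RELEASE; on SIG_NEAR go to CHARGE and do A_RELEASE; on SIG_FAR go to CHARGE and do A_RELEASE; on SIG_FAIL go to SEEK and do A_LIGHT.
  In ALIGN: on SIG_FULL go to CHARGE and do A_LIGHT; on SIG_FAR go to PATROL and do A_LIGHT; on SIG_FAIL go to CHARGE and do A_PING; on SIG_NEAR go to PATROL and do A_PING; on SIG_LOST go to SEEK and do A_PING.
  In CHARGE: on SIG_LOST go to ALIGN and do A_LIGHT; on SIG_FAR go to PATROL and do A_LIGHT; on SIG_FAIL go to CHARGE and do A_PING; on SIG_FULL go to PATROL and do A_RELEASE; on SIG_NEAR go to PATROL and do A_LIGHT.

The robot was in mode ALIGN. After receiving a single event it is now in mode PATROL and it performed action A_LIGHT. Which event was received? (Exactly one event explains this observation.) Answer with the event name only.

SIG_FAR

try SIG_FAIL: (ALIGN, SIG_FAIL) → (CHARGE, A_PING)
try SIG_FULL: (ALIGN, SIG_FULL) → (CHARGE, A_LIGHT)
try SIG_LOST: (ALIGN, SIG_LOST) → (SEEK, A_PING)
try SIG_FAR: (ALIGN, SIG_FAR) → (PATROL, A_LIGHT)  ← matches
try SIG_NEAR: (ALIGN, SIG_NEAR) → (PATROL, A_PING)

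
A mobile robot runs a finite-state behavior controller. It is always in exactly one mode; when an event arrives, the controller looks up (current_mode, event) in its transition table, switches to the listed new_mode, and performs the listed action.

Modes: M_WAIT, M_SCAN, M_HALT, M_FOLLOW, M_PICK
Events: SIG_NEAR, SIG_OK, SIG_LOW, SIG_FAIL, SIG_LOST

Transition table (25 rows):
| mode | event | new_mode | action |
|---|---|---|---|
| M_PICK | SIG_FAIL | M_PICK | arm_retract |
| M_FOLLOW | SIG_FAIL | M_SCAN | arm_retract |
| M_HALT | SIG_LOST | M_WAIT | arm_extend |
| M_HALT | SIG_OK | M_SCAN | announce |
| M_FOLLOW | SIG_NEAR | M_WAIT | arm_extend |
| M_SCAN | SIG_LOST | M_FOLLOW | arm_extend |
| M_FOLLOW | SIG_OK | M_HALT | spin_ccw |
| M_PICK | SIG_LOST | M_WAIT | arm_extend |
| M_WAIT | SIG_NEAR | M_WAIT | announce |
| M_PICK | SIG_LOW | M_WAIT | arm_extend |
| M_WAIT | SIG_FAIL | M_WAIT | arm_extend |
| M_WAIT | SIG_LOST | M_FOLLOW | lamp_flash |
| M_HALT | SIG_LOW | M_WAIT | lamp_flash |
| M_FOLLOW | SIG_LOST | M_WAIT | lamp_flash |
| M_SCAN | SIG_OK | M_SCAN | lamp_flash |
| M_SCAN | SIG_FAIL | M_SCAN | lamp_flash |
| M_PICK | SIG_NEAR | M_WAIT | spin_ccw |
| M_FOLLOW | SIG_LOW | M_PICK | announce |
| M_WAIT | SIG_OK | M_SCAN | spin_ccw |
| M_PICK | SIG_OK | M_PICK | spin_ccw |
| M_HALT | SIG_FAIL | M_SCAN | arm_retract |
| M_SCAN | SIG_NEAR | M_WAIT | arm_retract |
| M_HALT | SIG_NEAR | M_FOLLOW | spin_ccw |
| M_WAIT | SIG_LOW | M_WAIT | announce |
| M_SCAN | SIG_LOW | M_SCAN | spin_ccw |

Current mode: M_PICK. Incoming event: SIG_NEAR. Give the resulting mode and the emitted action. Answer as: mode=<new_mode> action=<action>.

mode=M_WAIT action=spin_ccw

current mode = M_PICK; filter table to that mode:
  (M_PICK, SIG_FAIL) → (M_PICK, arm_retract)
  (M_PICK, SIG_LOST) → (M_WAIT, arm_extend)
  (M_PICK, SIG_LOW) → (M_WAIT, arm_extend)
  (M_PICK, SIG_NEAR) → (M_WAIT, spin_ccw)  ← event matches
  (M_PICK, SIG_OK) → (M_PICK, spin_ccw)
event = SIG_NEAR selects (M_WAIT, spin_ccw)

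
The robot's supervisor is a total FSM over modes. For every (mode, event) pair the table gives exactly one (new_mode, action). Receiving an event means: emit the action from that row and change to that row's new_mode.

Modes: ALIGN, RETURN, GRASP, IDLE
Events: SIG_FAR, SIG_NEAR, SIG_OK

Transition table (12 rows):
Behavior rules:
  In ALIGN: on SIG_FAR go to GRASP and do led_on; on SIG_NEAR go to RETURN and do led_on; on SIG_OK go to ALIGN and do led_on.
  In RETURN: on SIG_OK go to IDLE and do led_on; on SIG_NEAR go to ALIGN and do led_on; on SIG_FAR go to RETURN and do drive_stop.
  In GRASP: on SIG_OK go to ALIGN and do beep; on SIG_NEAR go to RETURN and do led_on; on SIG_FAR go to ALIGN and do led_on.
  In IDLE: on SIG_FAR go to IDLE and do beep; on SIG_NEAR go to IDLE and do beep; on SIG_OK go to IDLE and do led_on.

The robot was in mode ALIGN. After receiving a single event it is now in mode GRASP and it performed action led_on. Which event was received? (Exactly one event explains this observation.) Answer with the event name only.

SIG_FAR

try SIG_FAR: (ALIGN, SIG_FAR) → (GRASP, led_on)  ← matches
try SIG_NEAR: (ALIGN, SIG_NEAR) → (RETURN, led_on)
try SIG_OK: (ALIGN, SIG_OK) → (ALIGN, led_on)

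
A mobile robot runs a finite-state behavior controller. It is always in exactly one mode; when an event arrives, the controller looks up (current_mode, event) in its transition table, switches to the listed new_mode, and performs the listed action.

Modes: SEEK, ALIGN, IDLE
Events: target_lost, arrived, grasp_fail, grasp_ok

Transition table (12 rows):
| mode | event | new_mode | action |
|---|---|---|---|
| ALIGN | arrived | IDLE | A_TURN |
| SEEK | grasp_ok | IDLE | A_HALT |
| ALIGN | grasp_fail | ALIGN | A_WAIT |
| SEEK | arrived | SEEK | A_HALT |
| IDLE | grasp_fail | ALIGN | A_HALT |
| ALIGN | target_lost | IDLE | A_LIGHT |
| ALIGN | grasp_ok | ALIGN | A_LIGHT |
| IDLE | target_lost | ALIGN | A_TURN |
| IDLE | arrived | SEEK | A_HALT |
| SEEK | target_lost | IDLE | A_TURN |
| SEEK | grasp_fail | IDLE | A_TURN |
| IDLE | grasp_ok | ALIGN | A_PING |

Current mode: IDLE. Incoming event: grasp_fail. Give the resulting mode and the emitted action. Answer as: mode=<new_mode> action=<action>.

mode=ALIGN action=A_HALT

current mode = IDLE; filter table to that mode:
  (IDLE, grasp_fail) → (ALIGN, A_HALT)  ← event matches
  (IDLE, target_lost) → (ALIGN, A_TURN)
  (IDLE, arrived) → (SEEK, A_HALT)
  (IDLE, grasp_ok) → (ALIGN, A_PING)
event = grasp_fail selects (ALIGN, A_HALT)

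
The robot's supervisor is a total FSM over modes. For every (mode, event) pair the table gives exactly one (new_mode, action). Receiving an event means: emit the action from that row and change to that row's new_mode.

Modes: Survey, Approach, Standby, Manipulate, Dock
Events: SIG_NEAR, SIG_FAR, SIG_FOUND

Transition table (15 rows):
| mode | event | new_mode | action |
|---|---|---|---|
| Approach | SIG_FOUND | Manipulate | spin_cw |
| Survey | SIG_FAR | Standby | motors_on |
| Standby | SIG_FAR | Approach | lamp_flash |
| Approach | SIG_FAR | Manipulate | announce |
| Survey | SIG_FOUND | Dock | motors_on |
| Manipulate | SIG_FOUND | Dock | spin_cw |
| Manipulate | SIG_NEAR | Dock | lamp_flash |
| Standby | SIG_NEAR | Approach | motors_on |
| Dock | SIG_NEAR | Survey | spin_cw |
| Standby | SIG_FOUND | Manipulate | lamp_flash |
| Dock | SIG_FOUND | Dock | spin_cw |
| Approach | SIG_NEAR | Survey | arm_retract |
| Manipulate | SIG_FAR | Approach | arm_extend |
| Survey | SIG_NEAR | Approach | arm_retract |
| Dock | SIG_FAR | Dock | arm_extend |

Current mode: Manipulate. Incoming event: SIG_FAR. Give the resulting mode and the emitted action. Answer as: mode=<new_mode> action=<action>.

current mode = Manipulate; filter table to that mode:
  (Manipulate, SIG_FOUND) → (Dock, spin_cw)
  (Manipulate, SIG_NEAR) → (Dock, lamp_flash)
  (Manipulate, SIG_FAR) → (Approach, arm_extend)  ← event matches
event = SIG_FAR selects (Approach, arm_extend)

mode=Approach action=arm_extend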